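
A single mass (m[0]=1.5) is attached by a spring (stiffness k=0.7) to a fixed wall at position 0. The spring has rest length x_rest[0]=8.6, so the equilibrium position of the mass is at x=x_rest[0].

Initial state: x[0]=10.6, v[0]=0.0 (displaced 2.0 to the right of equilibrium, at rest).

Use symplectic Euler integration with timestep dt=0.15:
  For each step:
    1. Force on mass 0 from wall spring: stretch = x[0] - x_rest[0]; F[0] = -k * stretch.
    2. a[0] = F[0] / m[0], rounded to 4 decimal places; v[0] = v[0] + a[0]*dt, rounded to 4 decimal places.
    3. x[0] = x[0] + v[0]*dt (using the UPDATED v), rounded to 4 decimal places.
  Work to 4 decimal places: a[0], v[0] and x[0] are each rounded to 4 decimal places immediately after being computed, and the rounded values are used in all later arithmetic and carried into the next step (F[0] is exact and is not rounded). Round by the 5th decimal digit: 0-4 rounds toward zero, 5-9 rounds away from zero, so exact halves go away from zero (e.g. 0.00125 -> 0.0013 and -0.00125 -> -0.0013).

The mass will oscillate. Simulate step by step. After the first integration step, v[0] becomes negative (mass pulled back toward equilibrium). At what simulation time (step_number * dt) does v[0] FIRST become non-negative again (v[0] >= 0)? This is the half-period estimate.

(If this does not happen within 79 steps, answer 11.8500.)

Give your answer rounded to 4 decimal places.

Answer: 4.6500

Derivation:
Step 0: x=[10.6000] v=[0.0000]
Step 1: x=[10.5790] v=[-0.1400]
Step 2: x=[10.5372] v=[-0.2785]
Step 3: x=[10.4751] v=[-0.4141]
Step 4: x=[10.3933] v=[-0.5454]
Step 5: x=[10.2927] v=[-0.6709]
Step 6: x=[10.1743] v=[-0.7894]
Step 7: x=[10.0394] v=[-0.8996]
Step 8: x=[9.8893] v=[-1.0004]
Step 9: x=[9.7257] v=[-1.0907]
Step 10: x=[9.5503] v=[-1.1695]
Step 11: x=[9.3649] v=[-1.2360]
Step 12: x=[9.1715] v=[-1.2896]
Step 13: x=[8.9721] v=[-1.3296]
Step 14: x=[8.7688] v=[-1.3556]
Step 15: x=[8.5637] v=[-1.3674]
Step 16: x=[8.3590] v=[-1.3649]
Step 17: x=[8.1568] v=[-1.3480]
Step 18: x=[7.9593] v=[-1.3170]
Step 19: x=[7.7685] v=[-1.2722]
Step 20: x=[7.5864] v=[-1.2140]
Step 21: x=[7.4149] v=[-1.1431]
Step 22: x=[7.2559] v=[-1.0602]
Step 23: x=[7.1110] v=[-0.9661]
Step 24: x=[6.9817] v=[-0.8619]
Step 25: x=[6.8694] v=[-0.7486]
Step 26: x=[6.7753] v=[-0.6275]
Step 27: x=[6.7003] v=[-0.4998]
Step 28: x=[6.6453] v=[-0.3668]
Step 29: x=[6.6108] v=[-0.2300]
Step 30: x=[6.5972] v=[-0.0908]
Step 31: x=[6.6046] v=[0.0494]
First v>=0 after going negative at step 31, time=4.6500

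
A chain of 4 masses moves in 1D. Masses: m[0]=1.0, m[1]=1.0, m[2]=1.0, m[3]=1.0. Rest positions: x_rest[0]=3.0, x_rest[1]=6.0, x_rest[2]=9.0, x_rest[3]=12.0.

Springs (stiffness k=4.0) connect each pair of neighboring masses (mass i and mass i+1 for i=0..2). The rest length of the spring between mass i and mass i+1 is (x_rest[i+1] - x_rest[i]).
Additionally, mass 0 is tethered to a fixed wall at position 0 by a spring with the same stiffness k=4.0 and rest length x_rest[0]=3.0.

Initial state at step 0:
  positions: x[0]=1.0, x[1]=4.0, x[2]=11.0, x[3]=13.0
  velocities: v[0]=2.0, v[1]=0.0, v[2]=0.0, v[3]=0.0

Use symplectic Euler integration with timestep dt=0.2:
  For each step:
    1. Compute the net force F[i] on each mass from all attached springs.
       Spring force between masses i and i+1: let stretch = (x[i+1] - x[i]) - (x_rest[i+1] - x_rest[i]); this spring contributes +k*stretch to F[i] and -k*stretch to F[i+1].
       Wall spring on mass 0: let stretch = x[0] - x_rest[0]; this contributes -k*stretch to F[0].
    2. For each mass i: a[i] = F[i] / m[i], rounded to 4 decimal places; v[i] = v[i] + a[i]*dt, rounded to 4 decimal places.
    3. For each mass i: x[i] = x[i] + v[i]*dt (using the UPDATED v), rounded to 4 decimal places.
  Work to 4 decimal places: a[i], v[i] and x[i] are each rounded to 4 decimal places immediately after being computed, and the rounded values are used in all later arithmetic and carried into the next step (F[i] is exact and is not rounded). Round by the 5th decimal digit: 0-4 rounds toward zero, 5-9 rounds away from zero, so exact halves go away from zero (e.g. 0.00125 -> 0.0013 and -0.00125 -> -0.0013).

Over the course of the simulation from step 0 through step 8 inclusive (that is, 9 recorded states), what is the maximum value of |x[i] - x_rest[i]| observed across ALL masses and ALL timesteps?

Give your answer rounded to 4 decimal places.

Answer: 2.4693

Derivation:
Step 0: x=[1.0000 4.0000 11.0000 13.0000] v=[2.0000 0.0000 0.0000 0.0000]
Step 1: x=[1.7200 4.6400 10.2000 13.1600] v=[3.6000 3.2000 -4.0000 0.8000]
Step 2: x=[2.6320 5.7024 8.9840 13.3264] v=[4.5600 5.3120 -6.0800 0.8320]
Step 3: x=[3.6141 6.7986 7.9377 13.2780] v=[4.9107 5.4810 -5.2314 -0.2419]
Step 4: x=[4.5275 7.5675 7.5636 12.8552] v=[4.5670 3.8447 -1.8704 -2.1141]
Step 5: x=[5.2029 7.8494 8.0368 12.0657] v=[3.3770 1.4096 2.3660 -3.9474]
Step 6: x=[5.4693 7.7379 9.1246 11.1116] v=[1.3319 -0.5577 5.4392 -4.7705]
Step 7: x=[5.2236 7.4853 10.3085 10.3196] v=[-1.2287 -1.2632 5.9194 -3.9601]
Step 8: x=[4.5040 7.3225 11.0424 10.0058] v=[-3.5982 -0.8140 3.6697 -1.5690]
Max displacement = 2.4693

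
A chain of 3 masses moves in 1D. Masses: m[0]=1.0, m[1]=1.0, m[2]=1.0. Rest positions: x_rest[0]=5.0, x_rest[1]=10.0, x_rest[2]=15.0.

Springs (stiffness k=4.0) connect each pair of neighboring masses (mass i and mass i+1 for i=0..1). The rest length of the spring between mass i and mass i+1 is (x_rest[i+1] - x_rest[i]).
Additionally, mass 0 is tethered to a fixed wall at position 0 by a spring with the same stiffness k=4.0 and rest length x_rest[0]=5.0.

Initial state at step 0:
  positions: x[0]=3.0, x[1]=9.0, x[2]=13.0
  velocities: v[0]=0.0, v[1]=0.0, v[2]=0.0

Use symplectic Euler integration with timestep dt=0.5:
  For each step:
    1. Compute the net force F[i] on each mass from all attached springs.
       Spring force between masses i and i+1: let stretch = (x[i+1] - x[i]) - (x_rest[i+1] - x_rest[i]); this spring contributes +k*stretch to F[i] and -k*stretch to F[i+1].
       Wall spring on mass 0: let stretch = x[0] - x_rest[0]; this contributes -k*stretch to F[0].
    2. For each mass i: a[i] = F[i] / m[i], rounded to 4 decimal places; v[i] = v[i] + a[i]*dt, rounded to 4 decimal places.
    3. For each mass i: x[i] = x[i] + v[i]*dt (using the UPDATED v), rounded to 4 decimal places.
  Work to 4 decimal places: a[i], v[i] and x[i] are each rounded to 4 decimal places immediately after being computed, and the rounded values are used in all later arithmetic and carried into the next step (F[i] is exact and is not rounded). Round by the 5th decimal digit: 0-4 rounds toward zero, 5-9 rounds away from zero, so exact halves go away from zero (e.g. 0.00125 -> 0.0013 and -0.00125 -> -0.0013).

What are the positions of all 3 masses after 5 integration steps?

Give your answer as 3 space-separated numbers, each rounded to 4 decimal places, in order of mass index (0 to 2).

Answer: 4.0000 13.0000 16.0000

Derivation:
Step 0: x=[3.0000 9.0000 13.0000] v=[0.0000 0.0000 0.0000]
Step 1: x=[6.0000 7.0000 14.0000] v=[6.0000 -4.0000 2.0000]
Step 2: x=[4.0000 11.0000 13.0000] v=[-4.0000 8.0000 -2.0000]
Step 3: x=[5.0000 10.0000 15.0000] v=[2.0000 -2.0000 4.0000]
Step 4: x=[6.0000 9.0000 17.0000] v=[2.0000 -2.0000 4.0000]
Step 5: x=[4.0000 13.0000 16.0000] v=[-4.0000 8.0000 -2.0000]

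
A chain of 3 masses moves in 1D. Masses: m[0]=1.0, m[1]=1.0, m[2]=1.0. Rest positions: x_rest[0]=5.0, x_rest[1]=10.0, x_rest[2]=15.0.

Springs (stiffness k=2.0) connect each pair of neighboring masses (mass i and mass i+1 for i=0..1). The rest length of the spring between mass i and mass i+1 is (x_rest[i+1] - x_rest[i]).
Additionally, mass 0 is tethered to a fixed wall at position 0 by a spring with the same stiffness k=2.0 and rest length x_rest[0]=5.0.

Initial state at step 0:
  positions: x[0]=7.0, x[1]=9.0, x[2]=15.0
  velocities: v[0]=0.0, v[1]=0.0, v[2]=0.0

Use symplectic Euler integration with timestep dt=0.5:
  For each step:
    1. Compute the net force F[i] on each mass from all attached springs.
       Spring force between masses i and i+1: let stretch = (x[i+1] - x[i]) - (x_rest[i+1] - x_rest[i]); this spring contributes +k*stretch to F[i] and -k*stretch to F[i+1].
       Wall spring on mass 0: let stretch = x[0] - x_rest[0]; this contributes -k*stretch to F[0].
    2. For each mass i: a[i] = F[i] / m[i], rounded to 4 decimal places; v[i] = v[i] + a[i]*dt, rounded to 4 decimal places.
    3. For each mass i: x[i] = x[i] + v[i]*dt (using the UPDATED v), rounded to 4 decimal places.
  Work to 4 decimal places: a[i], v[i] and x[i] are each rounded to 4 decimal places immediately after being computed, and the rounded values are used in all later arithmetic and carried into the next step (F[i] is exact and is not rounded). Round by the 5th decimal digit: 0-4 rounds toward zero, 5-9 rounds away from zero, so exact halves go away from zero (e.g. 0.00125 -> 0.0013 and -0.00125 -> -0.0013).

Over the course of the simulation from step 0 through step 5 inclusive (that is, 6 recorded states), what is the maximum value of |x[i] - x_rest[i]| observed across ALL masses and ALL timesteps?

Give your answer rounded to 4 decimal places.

Step 0: x=[7.0000 9.0000 15.0000] v=[0.0000 0.0000 0.0000]
Step 1: x=[4.5000 11.0000 14.5000] v=[-5.0000 4.0000 -1.0000]
Step 2: x=[3.0000 11.5000 14.7500] v=[-3.0000 1.0000 0.5000]
Step 3: x=[4.2500 9.3750 15.8750] v=[2.5000 -4.2500 2.2500]
Step 4: x=[5.9375 7.9375 16.2500] v=[3.3750 -2.8750 0.7500]
Step 5: x=[5.6563 9.6563 14.9688] v=[-0.5625 3.4375 -2.5625]
Max displacement = 2.0625

Answer: 2.0625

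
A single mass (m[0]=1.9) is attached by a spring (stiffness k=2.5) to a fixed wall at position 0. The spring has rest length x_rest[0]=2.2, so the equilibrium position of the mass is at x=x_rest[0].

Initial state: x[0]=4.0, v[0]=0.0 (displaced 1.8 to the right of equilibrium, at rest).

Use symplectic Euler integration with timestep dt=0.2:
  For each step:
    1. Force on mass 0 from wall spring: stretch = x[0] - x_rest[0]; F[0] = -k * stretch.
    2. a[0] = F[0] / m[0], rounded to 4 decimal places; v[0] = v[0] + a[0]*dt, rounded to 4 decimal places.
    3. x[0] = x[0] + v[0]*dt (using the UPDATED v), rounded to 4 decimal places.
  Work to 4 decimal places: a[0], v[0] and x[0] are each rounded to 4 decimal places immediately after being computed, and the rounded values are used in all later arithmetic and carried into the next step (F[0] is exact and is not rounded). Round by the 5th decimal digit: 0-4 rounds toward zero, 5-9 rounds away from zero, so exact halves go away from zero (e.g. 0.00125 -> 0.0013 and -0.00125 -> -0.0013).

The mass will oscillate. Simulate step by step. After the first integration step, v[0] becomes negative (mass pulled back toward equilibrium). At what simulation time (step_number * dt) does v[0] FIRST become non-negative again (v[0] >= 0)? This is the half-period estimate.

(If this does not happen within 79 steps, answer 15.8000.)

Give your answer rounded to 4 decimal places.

Step 0: x=[4.0000] v=[0.0000]
Step 1: x=[3.9053] v=[-0.4737]
Step 2: x=[3.7208] v=[-0.9225]
Step 3: x=[3.4563] v=[-1.3227]
Step 4: x=[3.1256] v=[-1.6533]
Step 5: x=[2.7462] v=[-1.8969]
Step 6: x=[2.3381] v=[-2.0406]
Step 7: x=[1.9227] v=[-2.0769]
Step 8: x=[1.5219] v=[-2.0039]
Step 9: x=[1.1568] v=[-1.8255]
Step 10: x=[0.8466] v=[-1.5510]
Step 11: x=[0.6076] v=[-1.1948]
Step 12: x=[0.4525] v=[-0.7757]
Step 13: x=[0.3893] v=[-0.3158]
Step 14: x=[0.4214] v=[0.1607]
First v>=0 after going negative at step 14, time=2.8000

Answer: 2.8000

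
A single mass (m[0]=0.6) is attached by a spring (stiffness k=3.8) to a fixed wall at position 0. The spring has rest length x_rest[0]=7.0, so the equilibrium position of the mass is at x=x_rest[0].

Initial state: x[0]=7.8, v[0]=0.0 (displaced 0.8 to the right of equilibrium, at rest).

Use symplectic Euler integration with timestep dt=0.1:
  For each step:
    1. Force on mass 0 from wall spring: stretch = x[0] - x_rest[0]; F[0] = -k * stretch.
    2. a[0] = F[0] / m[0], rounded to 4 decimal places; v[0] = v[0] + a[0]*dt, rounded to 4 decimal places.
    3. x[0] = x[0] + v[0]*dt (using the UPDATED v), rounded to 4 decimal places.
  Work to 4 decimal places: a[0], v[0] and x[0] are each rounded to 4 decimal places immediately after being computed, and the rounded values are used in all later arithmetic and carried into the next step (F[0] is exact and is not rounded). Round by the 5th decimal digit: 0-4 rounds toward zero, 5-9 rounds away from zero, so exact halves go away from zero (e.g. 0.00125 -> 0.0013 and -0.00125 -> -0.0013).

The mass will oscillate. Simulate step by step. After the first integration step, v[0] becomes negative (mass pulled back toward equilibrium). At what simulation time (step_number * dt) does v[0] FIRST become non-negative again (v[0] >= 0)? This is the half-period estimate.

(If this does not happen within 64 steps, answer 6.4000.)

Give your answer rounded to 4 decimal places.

Step 0: x=[7.8000] v=[0.0000]
Step 1: x=[7.7493] v=[-0.5067]
Step 2: x=[7.6512] v=[-0.9813]
Step 3: x=[7.5118] v=[-1.3937]
Step 4: x=[7.3400] v=[-1.7178]
Step 5: x=[7.1467] v=[-1.9331]
Step 6: x=[6.9441] v=[-2.0260]
Step 7: x=[6.7450] v=[-1.9906]
Step 8: x=[6.5621] v=[-1.8291]
Step 9: x=[6.4069] v=[-1.5518]
Step 10: x=[6.2893] v=[-1.1762]
Step 11: x=[6.2167] v=[-0.7261]
Step 12: x=[6.1937] v=[-0.2300]
Step 13: x=[6.2218] v=[0.2807]
First v>=0 after going negative at step 13, time=1.3000

Answer: 1.3000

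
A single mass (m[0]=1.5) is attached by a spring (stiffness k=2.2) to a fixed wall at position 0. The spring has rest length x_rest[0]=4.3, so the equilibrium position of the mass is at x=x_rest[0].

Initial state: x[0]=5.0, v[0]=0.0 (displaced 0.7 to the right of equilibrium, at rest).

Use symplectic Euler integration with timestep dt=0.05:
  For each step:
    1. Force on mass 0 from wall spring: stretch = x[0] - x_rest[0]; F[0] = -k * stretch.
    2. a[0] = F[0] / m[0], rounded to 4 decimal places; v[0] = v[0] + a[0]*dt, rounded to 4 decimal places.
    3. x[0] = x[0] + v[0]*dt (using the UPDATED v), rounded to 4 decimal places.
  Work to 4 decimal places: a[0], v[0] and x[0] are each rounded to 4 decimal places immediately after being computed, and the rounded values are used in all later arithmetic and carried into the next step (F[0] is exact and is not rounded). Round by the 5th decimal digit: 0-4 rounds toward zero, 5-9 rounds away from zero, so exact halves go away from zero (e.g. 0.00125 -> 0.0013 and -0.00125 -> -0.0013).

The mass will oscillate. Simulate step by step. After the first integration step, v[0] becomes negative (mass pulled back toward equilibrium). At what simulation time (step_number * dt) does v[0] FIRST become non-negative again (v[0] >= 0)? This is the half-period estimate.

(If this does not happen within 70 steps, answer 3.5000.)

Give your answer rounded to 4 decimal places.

Answer: 2.6000

Derivation:
Step 0: x=[5.0000] v=[0.0000]
Step 1: x=[4.9974] v=[-0.0513]
Step 2: x=[4.9923] v=[-0.1024]
Step 3: x=[4.9846] v=[-0.1532]
Step 4: x=[4.9744] v=[-0.2034]
Step 5: x=[4.9618] v=[-0.2529]
Step 6: x=[4.9467] v=[-0.3014]
Step 7: x=[4.9293] v=[-0.3488]
Step 8: x=[4.9096] v=[-0.3950]
Step 9: x=[4.8876] v=[-0.4397]
Step 10: x=[4.8635] v=[-0.4828]
Step 11: x=[4.8373] v=[-0.5241]
Step 12: x=[4.8091] v=[-0.5635]
Step 13: x=[4.7791] v=[-0.6008]
Step 14: x=[4.7473] v=[-0.6359]
Step 15: x=[4.7139] v=[-0.6687]
Step 16: x=[4.6789] v=[-0.6991]
Step 17: x=[4.6426] v=[-0.7269]
Step 18: x=[4.6050] v=[-0.7520]
Step 19: x=[4.5663] v=[-0.7744]
Step 20: x=[4.5266] v=[-0.7939]
Step 21: x=[4.4861] v=[-0.8105]
Step 22: x=[4.4449] v=[-0.8241]
Step 23: x=[4.4032] v=[-0.8347]
Step 24: x=[4.3611] v=[-0.8423]
Step 25: x=[4.3188] v=[-0.8468]
Step 26: x=[4.2764] v=[-0.8482]
Step 27: x=[4.2341] v=[-0.8465]
Step 28: x=[4.1920] v=[-0.8417]
Step 29: x=[4.1503] v=[-0.8338]
Step 30: x=[4.1092] v=[-0.8228]
Step 31: x=[4.0688] v=[-0.8088]
Step 32: x=[4.0292] v=[-0.7918]
Step 33: x=[3.9906] v=[-0.7719]
Step 34: x=[3.9531] v=[-0.7492]
Step 35: x=[3.9169] v=[-0.7238]
Step 36: x=[3.8821] v=[-0.6957]
Step 37: x=[3.8488] v=[-0.6651]
Step 38: x=[3.8172] v=[-0.6320]
Step 39: x=[3.7874] v=[-0.5966]
Step 40: x=[3.7595] v=[-0.5590]
Step 41: x=[3.7335] v=[-0.5194]
Step 42: x=[3.7096] v=[-0.4779]
Step 43: x=[3.6879] v=[-0.4346]
Step 44: x=[3.6684] v=[-0.3897]
Step 45: x=[3.6512] v=[-0.3434]
Step 46: x=[3.6364] v=[-0.2958]
Step 47: x=[3.6240] v=[-0.2471]
Step 48: x=[3.6141] v=[-0.1975]
Step 49: x=[3.6067] v=[-0.1472]
Step 50: x=[3.6019] v=[-0.0964]
Step 51: x=[3.5996] v=[-0.0452]
Step 52: x=[3.5999] v=[0.0062]
First v>=0 after going negative at step 52, time=2.6000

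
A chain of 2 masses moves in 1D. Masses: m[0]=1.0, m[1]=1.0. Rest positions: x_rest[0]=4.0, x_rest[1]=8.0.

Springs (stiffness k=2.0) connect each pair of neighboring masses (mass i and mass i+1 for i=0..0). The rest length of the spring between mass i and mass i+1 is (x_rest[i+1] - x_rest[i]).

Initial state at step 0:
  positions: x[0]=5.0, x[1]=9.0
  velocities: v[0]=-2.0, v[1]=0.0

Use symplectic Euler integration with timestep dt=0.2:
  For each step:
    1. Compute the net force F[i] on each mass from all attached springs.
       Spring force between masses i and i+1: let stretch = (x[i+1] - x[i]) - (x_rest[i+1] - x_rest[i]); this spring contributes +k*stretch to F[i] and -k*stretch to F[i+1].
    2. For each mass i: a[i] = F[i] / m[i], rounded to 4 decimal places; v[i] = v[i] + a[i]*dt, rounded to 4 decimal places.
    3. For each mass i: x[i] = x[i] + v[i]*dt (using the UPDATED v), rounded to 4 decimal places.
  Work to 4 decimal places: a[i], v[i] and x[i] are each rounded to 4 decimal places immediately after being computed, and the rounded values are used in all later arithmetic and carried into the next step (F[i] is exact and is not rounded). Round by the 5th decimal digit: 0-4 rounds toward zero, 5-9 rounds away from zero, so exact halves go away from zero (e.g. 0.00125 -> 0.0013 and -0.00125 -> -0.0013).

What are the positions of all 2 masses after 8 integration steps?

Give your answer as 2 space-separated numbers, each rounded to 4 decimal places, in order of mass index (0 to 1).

Answer: 3.4408 7.3592

Derivation:
Step 0: x=[5.0000 9.0000] v=[-2.0000 0.0000]
Step 1: x=[4.6000 9.0000] v=[-2.0000 0.0000]
Step 2: x=[4.2320 8.9680] v=[-1.8400 -0.1600]
Step 3: x=[3.9229 8.8771] v=[-1.5456 -0.4544]
Step 4: x=[3.6901 8.7099] v=[-1.1639 -0.8361]
Step 5: x=[3.5389 8.4611] v=[-0.7560 -1.2440]
Step 6: x=[3.4615 8.1385] v=[-0.3871 -1.6129]
Step 7: x=[3.4382 7.7618] v=[-0.1163 -1.8837]
Step 8: x=[3.4408 7.3592] v=[0.0131 -2.0131]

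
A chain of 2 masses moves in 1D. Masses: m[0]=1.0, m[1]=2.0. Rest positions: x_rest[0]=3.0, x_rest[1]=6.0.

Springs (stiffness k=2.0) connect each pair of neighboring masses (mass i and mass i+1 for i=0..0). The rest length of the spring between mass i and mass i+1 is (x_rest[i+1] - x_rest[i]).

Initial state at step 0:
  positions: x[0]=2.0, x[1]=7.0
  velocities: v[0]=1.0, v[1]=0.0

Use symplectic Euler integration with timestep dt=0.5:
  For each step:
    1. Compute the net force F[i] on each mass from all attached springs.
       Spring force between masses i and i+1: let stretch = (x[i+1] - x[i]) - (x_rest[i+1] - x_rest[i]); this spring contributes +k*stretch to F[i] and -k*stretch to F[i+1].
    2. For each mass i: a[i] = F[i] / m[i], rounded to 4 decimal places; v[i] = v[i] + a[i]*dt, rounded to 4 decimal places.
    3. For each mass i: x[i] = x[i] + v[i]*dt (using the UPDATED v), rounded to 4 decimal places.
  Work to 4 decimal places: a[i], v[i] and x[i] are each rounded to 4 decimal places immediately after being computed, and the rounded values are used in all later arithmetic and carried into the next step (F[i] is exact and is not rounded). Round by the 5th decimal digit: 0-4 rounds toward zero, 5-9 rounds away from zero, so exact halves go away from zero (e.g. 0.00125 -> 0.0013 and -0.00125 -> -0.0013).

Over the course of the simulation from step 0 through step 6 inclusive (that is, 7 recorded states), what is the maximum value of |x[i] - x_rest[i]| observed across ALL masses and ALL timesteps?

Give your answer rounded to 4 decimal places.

Answer: 2.5000

Derivation:
Step 0: x=[2.0000 7.0000] v=[1.0000 0.0000]
Step 1: x=[3.5000 6.5000] v=[3.0000 -1.0000]
Step 2: x=[5.0000 6.0000] v=[3.0000 -1.0000]
Step 3: x=[5.5000 6.0000] v=[1.0000 0.0000]
Step 4: x=[4.7500 6.6250] v=[-1.5000 1.2500]
Step 5: x=[3.4375 7.5313] v=[-2.6250 1.8125]
Step 6: x=[2.6719 8.1641] v=[-1.5312 1.2656]
Max displacement = 2.5000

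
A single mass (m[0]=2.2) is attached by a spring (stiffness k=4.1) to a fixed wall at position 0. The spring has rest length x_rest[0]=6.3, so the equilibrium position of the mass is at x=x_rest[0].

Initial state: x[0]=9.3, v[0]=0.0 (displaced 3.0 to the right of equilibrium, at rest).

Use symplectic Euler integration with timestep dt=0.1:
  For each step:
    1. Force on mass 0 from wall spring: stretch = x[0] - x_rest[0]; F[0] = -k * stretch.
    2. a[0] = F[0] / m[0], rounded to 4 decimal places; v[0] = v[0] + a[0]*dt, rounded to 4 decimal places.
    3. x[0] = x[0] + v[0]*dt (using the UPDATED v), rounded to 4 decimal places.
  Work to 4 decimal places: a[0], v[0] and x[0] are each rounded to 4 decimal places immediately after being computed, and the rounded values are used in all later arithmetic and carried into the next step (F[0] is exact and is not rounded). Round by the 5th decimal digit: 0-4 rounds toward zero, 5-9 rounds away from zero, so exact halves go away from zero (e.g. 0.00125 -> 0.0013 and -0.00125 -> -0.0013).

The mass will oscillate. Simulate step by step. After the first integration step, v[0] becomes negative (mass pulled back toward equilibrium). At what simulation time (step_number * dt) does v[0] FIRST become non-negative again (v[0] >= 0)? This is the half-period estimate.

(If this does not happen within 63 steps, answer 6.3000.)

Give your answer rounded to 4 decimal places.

Answer: 2.3000

Derivation:
Step 0: x=[9.3000] v=[0.0000]
Step 1: x=[9.2441] v=[-0.5591]
Step 2: x=[9.1333] v=[-1.1078]
Step 3: x=[8.9697] v=[-1.6358]
Step 4: x=[8.7564] v=[-2.1333]
Step 5: x=[8.4973] v=[-2.5911]
Step 6: x=[8.1972] v=[-3.0006]
Step 7: x=[7.8618] v=[-3.3542]
Step 8: x=[7.4973] v=[-3.6453]
Step 9: x=[7.1105] v=[-3.8684]
Step 10: x=[6.7086] v=[-4.0195]
Step 11: x=[6.2990] v=[-4.0957]
Step 12: x=[5.8895] v=[-4.0955]
Step 13: x=[5.4876] v=[-4.0190]
Step 14: x=[5.1008] v=[-3.8676]
Step 15: x=[4.7364] v=[-3.6441]
Step 16: x=[4.4011] v=[-3.3527]
Step 17: x=[4.1012] v=[-2.9988]
Step 18: x=[3.8423] v=[-2.5890]
Step 19: x=[3.6292] v=[-2.1310]
Step 20: x=[3.4659] v=[-1.6333]
Step 21: x=[3.3554] v=[-1.1051]
Step 22: x=[3.2998] v=[-0.5563]
Step 23: x=[3.3001] v=[0.0028]
First v>=0 after going negative at step 23, time=2.3000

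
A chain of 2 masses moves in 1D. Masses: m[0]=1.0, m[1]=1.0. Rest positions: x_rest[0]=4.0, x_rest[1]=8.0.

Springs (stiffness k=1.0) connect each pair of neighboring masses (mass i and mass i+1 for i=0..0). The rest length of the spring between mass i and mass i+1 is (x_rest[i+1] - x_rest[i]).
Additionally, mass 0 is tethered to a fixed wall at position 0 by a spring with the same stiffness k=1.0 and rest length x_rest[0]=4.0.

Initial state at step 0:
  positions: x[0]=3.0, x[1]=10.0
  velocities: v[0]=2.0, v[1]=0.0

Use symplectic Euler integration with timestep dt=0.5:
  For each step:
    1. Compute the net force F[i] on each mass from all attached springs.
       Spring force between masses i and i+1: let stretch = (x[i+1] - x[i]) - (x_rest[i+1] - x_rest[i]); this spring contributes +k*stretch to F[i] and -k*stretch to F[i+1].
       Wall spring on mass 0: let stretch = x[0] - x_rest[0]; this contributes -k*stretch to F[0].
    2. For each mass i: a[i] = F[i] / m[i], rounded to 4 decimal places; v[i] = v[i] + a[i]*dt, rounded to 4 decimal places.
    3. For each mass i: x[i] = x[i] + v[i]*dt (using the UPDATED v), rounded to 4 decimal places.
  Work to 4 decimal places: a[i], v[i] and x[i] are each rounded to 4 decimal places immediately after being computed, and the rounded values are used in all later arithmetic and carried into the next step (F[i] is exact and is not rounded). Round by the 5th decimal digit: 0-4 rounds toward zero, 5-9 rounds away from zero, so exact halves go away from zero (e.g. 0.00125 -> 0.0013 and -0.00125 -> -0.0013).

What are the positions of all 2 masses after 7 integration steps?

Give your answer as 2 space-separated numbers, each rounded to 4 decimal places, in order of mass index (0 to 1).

Step 0: x=[3.0000 10.0000] v=[2.0000 0.0000]
Step 1: x=[5.0000 9.2500] v=[4.0000 -1.5000]
Step 2: x=[6.8125 8.4375] v=[3.6250 -1.6250]
Step 3: x=[7.3282 8.2188] v=[1.0313 -0.4375]
Step 4: x=[6.2345 8.7774] v=[-2.1875 1.1172]
Step 5: x=[4.2179 9.7003] v=[-4.0333 1.8458]
Step 6: x=[2.5174 10.2526] v=[-3.4011 1.1046]
Step 7: x=[2.1213 9.8711] v=[-0.7922 -0.7630]

Answer: 2.1213 9.8711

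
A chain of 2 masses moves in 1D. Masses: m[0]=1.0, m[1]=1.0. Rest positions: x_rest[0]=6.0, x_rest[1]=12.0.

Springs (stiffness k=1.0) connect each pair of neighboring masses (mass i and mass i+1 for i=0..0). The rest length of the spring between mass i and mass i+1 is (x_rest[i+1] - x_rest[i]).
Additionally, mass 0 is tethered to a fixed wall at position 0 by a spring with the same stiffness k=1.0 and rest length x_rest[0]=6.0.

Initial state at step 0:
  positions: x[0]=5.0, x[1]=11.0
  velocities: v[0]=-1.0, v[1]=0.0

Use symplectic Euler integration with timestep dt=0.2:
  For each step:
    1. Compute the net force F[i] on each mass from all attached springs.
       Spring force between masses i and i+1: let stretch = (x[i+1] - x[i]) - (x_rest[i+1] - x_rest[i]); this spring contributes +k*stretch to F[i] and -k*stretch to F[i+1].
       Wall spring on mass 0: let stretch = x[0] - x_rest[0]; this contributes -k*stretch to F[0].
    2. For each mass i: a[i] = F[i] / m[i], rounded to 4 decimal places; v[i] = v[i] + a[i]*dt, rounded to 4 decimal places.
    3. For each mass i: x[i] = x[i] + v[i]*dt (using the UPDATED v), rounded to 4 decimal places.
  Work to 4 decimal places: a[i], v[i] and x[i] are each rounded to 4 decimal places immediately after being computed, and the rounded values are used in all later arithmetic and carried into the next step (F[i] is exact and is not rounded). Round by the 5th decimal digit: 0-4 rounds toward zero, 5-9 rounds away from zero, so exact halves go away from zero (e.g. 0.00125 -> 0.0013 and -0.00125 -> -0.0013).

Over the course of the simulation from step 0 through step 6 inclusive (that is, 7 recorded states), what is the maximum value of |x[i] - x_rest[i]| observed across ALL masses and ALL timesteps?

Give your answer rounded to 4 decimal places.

Answer: 1.3133

Derivation:
Step 0: x=[5.0000 11.0000] v=[-1.0000 0.0000]
Step 1: x=[4.8400 11.0000] v=[-0.8000 0.0000]
Step 2: x=[4.7328 10.9936] v=[-0.5360 -0.0320]
Step 3: x=[4.6867 10.9768] v=[-0.2304 -0.0842]
Step 4: x=[4.7048 10.9484] v=[0.0903 -0.1422]
Step 5: x=[4.7844 10.9102] v=[0.3981 -0.1909]
Step 6: x=[4.9177 10.8670] v=[0.6664 -0.2161]
Max displacement = 1.3133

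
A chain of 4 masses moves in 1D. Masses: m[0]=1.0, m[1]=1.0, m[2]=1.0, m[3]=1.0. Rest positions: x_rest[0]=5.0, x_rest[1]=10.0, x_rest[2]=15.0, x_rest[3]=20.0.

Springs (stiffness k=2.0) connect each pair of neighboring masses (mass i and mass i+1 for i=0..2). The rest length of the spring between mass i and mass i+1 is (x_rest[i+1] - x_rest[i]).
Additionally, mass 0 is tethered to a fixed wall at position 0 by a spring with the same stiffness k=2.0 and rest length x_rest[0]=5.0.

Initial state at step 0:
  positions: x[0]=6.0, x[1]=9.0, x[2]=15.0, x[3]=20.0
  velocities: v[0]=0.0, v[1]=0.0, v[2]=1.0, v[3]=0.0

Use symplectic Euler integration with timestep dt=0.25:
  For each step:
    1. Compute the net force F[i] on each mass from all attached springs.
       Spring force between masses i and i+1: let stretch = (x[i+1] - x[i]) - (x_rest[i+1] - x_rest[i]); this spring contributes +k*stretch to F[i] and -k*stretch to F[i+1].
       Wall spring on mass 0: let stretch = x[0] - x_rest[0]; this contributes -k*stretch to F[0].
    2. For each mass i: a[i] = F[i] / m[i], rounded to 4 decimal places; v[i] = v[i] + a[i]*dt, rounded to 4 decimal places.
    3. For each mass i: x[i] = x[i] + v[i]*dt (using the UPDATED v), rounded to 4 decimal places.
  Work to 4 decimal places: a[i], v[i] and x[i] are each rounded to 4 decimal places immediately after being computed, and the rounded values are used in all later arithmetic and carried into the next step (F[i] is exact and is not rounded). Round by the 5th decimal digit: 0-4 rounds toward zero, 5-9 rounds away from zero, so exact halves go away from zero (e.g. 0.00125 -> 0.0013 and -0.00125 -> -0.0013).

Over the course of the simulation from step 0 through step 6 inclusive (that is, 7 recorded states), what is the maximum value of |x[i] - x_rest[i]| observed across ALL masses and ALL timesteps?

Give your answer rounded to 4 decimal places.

Answer: 1.1231

Derivation:
Step 0: x=[6.0000 9.0000 15.0000 20.0000] v=[0.0000 0.0000 1.0000 0.0000]
Step 1: x=[5.6250 9.3750 15.1250 20.0000] v=[-1.5000 1.5000 0.5000 0.0000]
Step 2: x=[5.0156 10.0000 15.1406 20.0156] v=[-2.4375 2.5000 0.0625 0.0625]
Step 3: x=[4.4023 10.6445 15.1230 20.0469] v=[-2.4531 2.5781 -0.0703 0.1250]
Step 4: x=[4.0190 11.0686 15.1611 20.0877] v=[-1.5332 1.6963 0.1524 0.1631]
Step 5: x=[4.0145 11.1231 15.3035 20.1377] v=[-0.0179 0.2178 0.5695 0.1998]
Step 6: x=[4.3968 10.8115 15.5276 20.2084] v=[1.5292 -1.2463 0.8964 0.2827]
Max displacement = 1.1231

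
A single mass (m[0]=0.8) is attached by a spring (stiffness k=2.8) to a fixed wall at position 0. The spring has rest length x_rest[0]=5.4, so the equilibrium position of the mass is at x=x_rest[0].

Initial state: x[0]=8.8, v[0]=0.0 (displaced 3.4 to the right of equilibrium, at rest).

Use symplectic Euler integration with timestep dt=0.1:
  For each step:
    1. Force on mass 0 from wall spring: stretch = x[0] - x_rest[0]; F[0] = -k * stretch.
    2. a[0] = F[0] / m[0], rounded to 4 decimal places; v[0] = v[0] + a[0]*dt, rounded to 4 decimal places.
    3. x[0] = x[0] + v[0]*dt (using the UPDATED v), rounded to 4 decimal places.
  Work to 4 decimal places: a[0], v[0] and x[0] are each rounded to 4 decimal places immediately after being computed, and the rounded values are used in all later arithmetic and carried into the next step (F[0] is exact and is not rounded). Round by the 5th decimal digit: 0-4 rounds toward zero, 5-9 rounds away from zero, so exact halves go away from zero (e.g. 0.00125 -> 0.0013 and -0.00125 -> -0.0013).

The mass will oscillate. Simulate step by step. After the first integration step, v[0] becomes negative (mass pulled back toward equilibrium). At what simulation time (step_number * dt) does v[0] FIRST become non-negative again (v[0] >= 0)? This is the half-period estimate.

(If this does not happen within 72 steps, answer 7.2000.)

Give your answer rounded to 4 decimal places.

Step 0: x=[8.8000] v=[0.0000]
Step 1: x=[8.6810] v=[-1.1900]
Step 2: x=[8.4472] v=[-2.3384]
Step 3: x=[8.1067] v=[-3.4049]
Step 4: x=[7.6715] v=[-4.3523]
Step 5: x=[7.1568] v=[-5.1473]
Step 6: x=[6.5806] v=[-5.7622]
Step 7: x=[5.9631] v=[-6.1754]
Step 8: x=[5.3259] v=[-6.3725]
Step 9: x=[4.6912] v=[-6.3466]
Step 10: x=[4.0814] v=[-6.0985]
Step 11: x=[3.5177] v=[-5.6370]
Step 12: x=[3.0199] v=[-4.9782]
Step 13: x=[2.6054] v=[-4.1452]
Step 14: x=[2.2887] v=[-3.1671]
Step 15: x=[2.0809] v=[-2.0781]
Step 16: x=[1.9893] v=[-0.9164]
Step 17: x=[2.0170] v=[0.2774]
First v>=0 after going negative at step 17, time=1.7000

Answer: 1.7000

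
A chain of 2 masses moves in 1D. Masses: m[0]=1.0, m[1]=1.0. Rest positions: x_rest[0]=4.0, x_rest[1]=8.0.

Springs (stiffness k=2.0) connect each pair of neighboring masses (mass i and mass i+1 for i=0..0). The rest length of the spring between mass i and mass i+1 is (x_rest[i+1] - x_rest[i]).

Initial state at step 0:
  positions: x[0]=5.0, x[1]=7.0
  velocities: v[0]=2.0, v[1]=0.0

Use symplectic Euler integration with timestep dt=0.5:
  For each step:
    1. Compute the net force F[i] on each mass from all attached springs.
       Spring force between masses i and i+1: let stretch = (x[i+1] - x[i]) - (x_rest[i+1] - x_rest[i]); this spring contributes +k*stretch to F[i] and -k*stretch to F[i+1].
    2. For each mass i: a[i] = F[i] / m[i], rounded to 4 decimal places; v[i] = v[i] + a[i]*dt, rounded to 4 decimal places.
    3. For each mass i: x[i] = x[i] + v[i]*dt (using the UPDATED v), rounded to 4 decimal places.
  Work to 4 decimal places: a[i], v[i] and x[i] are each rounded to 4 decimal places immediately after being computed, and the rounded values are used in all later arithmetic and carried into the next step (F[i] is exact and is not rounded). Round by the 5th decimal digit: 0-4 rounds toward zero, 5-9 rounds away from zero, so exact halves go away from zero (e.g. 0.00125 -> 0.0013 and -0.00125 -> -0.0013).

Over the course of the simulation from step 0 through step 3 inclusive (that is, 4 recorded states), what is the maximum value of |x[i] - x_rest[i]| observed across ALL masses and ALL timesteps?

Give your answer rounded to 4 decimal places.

Answer: 2.5000

Derivation:
Step 0: x=[5.0000 7.0000] v=[2.0000 0.0000]
Step 1: x=[5.0000 8.0000] v=[0.0000 2.0000]
Step 2: x=[4.5000 9.5000] v=[-1.0000 3.0000]
Step 3: x=[4.5000 10.5000] v=[0.0000 2.0000]
Max displacement = 2.5000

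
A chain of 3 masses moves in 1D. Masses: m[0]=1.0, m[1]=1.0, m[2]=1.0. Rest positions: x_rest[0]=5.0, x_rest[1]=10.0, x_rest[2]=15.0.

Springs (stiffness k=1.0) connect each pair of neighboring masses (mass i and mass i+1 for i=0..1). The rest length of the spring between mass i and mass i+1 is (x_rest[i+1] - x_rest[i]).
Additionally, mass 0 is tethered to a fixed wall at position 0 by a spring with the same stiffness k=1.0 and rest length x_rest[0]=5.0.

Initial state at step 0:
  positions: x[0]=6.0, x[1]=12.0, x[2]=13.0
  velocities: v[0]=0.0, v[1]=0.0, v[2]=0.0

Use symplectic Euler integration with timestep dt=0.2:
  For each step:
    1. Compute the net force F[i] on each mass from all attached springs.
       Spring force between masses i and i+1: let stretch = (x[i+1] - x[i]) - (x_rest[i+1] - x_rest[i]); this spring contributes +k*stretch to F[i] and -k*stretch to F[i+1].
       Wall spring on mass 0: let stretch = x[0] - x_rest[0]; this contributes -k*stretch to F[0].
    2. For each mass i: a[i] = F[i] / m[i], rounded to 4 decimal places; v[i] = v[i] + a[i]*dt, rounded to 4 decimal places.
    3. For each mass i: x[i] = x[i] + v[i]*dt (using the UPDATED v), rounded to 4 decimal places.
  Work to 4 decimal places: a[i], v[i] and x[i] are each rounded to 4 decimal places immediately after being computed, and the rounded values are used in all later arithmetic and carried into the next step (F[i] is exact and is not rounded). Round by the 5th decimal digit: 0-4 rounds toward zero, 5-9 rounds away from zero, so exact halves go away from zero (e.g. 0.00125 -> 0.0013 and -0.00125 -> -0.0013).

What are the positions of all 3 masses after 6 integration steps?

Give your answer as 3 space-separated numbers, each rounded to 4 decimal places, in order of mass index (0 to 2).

Answer: 5.5590 9.1568 15.4685

Derivation:
Step 0: x=[6.0000 12.0000 13.0000] v=[0.0000 0.0000 0.0000]
Step 1: x=[6.0000 11.8000 13.1600] v=[0.0000 -1.0000 0.8000]
Step 2: x=[5.9920 11.4224 13.4656] v=[-0.0400 -1.8880 1.5280]
Step 3: x=[5.9615 10.9093 13.8895] v=[-0.1523 -2.5654 2.1194]
Step 4: x=[5.8905 10.3175 14.3942] v=[-0.3550 -2.9589 2.5234]
Step 5: x=[5.7610 9.7117 14.9358] v=[-0.6477 -3.0290 2.7081]
Step 6: x=[5.5590 9.1568 15.4685] v=[-1.0098 -2.7743 2.6633]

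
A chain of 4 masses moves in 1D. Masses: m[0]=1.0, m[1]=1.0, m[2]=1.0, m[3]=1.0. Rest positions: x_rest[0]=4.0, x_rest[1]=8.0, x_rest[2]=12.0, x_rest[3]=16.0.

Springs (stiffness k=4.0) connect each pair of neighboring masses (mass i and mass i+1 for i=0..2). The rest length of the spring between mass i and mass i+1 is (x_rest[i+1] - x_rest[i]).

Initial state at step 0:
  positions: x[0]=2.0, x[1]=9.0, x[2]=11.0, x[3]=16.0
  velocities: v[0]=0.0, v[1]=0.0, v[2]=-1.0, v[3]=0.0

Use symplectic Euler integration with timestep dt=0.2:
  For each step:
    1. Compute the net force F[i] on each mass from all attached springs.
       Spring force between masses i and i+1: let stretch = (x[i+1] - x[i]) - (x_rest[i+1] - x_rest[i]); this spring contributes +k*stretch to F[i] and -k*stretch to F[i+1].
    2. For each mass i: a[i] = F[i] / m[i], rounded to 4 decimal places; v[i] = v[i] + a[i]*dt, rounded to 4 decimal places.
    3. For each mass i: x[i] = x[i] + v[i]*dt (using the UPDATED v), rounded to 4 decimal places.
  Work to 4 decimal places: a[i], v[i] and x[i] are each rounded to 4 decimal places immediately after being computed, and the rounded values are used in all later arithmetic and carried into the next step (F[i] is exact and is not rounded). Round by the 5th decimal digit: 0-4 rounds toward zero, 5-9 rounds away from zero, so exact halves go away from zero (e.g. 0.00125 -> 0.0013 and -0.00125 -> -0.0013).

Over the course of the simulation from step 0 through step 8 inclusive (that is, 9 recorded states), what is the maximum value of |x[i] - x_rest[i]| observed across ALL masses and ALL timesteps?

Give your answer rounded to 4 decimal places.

Step 0: x=[2.0000 9.0000 11.0000 16.0000] v=[0.0000 0.0000 -1.0000 0.0000]
Step 1: x=[2.4800 8.2000 11.2800 15.8400] v=[2.4000 -4.0000 1.4000 -0.8000]
Step 2: x=[3.2352 6.9776 11.7968 15.5904] v=[3.7760 -6.1120 2.5840 -1.2480]
Step 3: x=[3.9492 5.9275 12.1495 15.3738] v=[3.5699 -5.2506 1.7635 -1.0829]
Step 4: x=[4.3397 5.5564 12.0226 15.2813] v=[1.9525 -1.8556 -0.6347 -0.4623]
Step 5: x=[4.2849 6.0252 11.3825 15.3074] v=[-0.2741 2.3440 -3.2007 0.1307]
Step 6: x=[3.8685 7.0727 10.5132 15.3456] v=[-2.0819 5.2376 -4.3466 0.1908]
Step 7: x=[3.3248 8.1580 9.8666 15.2506] v=[-2.7185 5.4266 -3.2331 -0.4751]
Step 8: x=[2.9144 8.7434 9.8080 14.9341] v=[-2.0519 2.9269 -0.2928 -1.5823]
Max displacement = 2.4436

Answer: 2.4436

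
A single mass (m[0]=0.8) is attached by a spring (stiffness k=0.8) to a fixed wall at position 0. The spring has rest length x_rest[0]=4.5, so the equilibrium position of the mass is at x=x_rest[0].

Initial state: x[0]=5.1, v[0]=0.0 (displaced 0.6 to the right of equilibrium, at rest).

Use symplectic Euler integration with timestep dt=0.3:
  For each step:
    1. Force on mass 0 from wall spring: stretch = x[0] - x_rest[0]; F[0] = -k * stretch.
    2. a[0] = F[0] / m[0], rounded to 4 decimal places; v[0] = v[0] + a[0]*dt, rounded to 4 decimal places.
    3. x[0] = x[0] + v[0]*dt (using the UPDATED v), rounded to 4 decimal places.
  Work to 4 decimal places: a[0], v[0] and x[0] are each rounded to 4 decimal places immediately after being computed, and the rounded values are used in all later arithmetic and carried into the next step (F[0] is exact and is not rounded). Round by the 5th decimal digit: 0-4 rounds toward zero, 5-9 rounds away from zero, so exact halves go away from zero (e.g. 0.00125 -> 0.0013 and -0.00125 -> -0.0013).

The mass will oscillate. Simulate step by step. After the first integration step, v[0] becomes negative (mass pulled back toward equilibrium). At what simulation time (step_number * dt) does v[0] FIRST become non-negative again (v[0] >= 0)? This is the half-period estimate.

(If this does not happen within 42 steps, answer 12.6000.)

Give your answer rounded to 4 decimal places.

Answer: 3.3000

Derivation:
Step 0: x=[5.1000] v=[0.0000]
Step 1: x=[5.0460] v=[-0.1800]
Step 2: x=[4.9429] v=[-0.3438]
Step 3: x=[4.7999] v=[-0.4767]
Step 4: x=[4.6299] v=[-0.5667]
Step 5: x=[4.4482] v=[-0.6057]
Step 6: x=[4.2711] v=[-0.5902]
Step 7: x=[4.1147] v=[-0.5215]
Step 8: x=[3.9929] v=[-0.4059]
Step 9: x=[3.9168] v=[-0.2538]
Step 10: x=[3.8932] v=[-0.0788]
Step 11: x=[3.9242] v=[0.1032]
First v>=0 after going negative at step 11, time=3.3000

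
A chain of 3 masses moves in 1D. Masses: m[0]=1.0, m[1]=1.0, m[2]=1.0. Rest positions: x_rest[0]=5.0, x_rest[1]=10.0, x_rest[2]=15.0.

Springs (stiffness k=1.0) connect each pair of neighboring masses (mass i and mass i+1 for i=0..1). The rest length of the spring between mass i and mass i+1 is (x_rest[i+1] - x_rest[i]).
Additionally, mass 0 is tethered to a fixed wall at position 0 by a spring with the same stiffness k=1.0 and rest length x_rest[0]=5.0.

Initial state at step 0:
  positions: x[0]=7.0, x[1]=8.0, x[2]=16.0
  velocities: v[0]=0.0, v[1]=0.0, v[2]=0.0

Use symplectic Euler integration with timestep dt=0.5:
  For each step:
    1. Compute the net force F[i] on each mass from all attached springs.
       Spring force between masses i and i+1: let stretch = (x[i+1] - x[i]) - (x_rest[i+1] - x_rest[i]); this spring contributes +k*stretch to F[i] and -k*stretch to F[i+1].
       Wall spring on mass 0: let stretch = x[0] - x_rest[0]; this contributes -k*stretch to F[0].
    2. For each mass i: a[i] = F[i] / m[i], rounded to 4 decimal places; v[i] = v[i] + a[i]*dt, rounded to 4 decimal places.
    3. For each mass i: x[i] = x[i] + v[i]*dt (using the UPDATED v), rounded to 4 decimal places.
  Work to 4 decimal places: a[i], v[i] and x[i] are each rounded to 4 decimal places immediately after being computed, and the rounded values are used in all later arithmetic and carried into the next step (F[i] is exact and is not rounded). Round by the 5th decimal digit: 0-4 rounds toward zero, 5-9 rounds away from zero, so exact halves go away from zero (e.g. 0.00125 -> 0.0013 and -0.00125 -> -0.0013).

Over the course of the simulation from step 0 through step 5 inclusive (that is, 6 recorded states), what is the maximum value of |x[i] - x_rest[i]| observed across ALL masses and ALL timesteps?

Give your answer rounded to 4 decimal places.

Step 0: x=[7.0000 8.0000 16.0000] v=[0.0000 0.0000 0.0000]
Step 1: x=[5.5000 9.7500 15.2500] v=[-3.0000 3.5000 -1.5000]
Step 2: x=[3.6875 11.8125 14.3750] v=[-3.6250 4.1250 -1.7500]
Step 3: x=[2.9844 12.4844 14.1094] v=[-1.4063 1.3438 -0.5313]
Step 4: x=[3.9102 11.1876 14.6875] v=[1.8515 -2.5937 1.1562]
Step 5: x=[5.6778 8.9464 15.6407] v=[3.5351 -4.4825 1.9063]
Max displacement = 2.4844

Answer: 2.4844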